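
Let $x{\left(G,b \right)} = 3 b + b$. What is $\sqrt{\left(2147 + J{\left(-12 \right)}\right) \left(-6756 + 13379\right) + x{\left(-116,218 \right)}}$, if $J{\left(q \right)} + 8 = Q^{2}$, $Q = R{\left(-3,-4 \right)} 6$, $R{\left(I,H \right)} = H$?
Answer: $\sqrt{17982317} \approx 4240.6$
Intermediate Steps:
$x{\left(G,b \right)} = 4 b$
$Q = -24$ ($Q = \left(-4\right) 6 = -24$)
$J{\left(q \right)} = 568$ ($J{\left(q \right)} = -8 + \left(-24\right)^{2} = -8 + 576 = 568$)
$\sqrt{\left(2147 + J{\left(-12 \right)}\right) \left(-6756 + 13379\right) + x{\left(-116,218 \right)}} = \sqrt{\left(2147 + 568\right) \left(-6756 + 13379\right) + 4 \cdot 218} = \sqrt{2715 \cdot 6623 + 872} = \sqrt{17981445 + 872} = \sqrt{17982317}$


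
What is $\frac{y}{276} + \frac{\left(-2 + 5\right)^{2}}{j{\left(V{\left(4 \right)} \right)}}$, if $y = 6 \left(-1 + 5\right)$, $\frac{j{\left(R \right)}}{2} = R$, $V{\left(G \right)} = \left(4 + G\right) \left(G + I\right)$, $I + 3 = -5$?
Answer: $- \frac{79}{1472} \approx -0.053668$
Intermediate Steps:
$I = -8$ ($I = -3 - 5 = -8$)
$V{\left(G \right)} = \left(-8 + G\right) \left(4 + G\right)$ ($V{\left(G \right)} = \left(4 + G\right) \left(G - 8\right) = \left(4 + G\right) \left(-8 + G\right) = \left(-8 + G\right) \left(4 + G\right)$)
$j{\left(R \right)} = 2 R$
$y = 24$ ($y = 6 \cdot 4 = 24$)
$\frac{y}{276} + \frac{\left(-2 + 5\right)^{2}}{j{\left(V{\left(4 \right)} \right)}} = \frac{24}{276} + \frac{\left(-2 + 5\right)^{2}}{2 \left(-32 + 4^{2} - 16\right)} = 24 \cdot \frac{1}{276} + \frac{3^{2}}{2 \left(-32 + 16 - 16\right)} = \frac{2}{23} + \frac{9}{2 \left(-32\right)} = \frac{2}{23} + \frac{9}{-64} = \frac{2}{23} + 9 \left(- \frac{1}{64}\right) = \frac{2}{23} - \frac{9}{64} = - \frac{79}{1472}$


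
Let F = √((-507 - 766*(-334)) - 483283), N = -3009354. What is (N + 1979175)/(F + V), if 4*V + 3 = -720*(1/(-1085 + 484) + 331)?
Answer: 118239925453591116/6838850718172915 + 1984542319888*I*√227946/6838850718172915 ≈ 17.289 + 0.13855*I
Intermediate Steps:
F = I*√227946 (F = √((-507 + 255844) - 483283) = √(255337 - 483283) = √(-227946) = I*√227946 ≈ 477.44*I)
V = -143231403/2404 (V = -¾ + (-720*(1/(-1085 + 484) + 331))/4 = -¾ + (-720*(1/(-601) + 331))/4 = -¾ + (-720*(-1/601 + 331))/4 = -¾ + (-720*198930/601)/4 = -¾ + (¼)*(-143229600/601) = -¾ - 35807400/601 = -143231403/2404 ≈ -59580.)
(N + 1979175)/(F + V) = (-3009354 + 1979175)/(I*√227946 - 143231403/2404) = -1030179/(-143231403/2404 + I*√227946)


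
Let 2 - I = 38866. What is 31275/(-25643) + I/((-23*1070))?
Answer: 113455901/315537115 ≈ 0.35956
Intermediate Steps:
I = -38864 (I = 2 - 1*38866 = 2 - 38866 = -38864)
31275/(-25643) + I/((-23*1070)) = 31275/(-25643) - 38864/((-23*1070)) = 31275*(-1/25643) - 38864/(-24610) = -31275/25643 - 38864*(-1/24610) = -31275/25643 + 19432/12305 = 113455901/315537115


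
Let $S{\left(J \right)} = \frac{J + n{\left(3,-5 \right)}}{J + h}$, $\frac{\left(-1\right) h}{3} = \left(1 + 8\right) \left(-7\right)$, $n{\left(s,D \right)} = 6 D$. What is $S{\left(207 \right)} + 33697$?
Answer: $\frac{4448063}{132} \approx 33697.0$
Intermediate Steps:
$h = 189$ ($h = - 3 \left(1 + 8\right) \left(-7\right) = - 3 \cdot 9 \left(-7\right) = \left(-3\right) \left(-63\right) = 189$)
$S{\left(J \right)} = \frac{-30 + J}{189 + J}$ ($S{\left(J \right)} = \frac{J + 6 \left(-5\right)}{J + 189} = \frac{J - 30}{189 + J} = \frac{-30 + J}{189 + J}$)
$S{\left(207 \right)} + 33697 = \frac{-30 + 207}{189 + 207} + 33697 = \frac{1}{396} \cdot 177 + 33697 = \frac{59}{132} + 33697 = \frac{4448063}{132}$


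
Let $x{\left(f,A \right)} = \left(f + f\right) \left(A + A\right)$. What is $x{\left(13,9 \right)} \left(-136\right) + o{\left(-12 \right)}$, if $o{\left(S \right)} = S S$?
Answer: $-63504$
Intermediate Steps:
$o{\left(S \right)} = S^{2}$
$x{\left(f,A \right)} = 4 A f$ ($x{\left(f,A \right)} = 2 f 2 A = 4 A f$)
$x{\left(13,9 \right)} \left(-136\right) + o{\left(-12 \right)} = 4 \cdot 9 \cdot 13 \left(-136\right) + \left(-12\right)^{2} = 468 \left(-136\right) + 144 = -63648 + 144 = -63504$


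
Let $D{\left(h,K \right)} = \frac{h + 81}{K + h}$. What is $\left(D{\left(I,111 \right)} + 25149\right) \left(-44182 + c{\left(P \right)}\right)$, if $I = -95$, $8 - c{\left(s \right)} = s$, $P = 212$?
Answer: $- \frac{4464898705}{4} \approx -1.1162 \cdot 10^{9}$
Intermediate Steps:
$c{\left(s \right)} = 8 - s$
$D{\left(h,K \right)} = \frac{81 + h}{K + h}$
$\left(D{\left(I,111 \right)} + 25149\right) \left(-44182 + c{\left(P \right)}\right) = \left(\frac{81 - 95}{111 - 95} + 25149\right) \left(-44182 + \left(8 - 212\right)\right) = \left(\frac{1}{16} \left(-14\right) + 25149\right) \left(-44182 + \left(8 - 212\right)\right) = \left(\frac{1}{16} \left(-14\right) + 25149\right) \left(-44182 - 204\right) = \left(- \frac{7}{8} + 25149\right) \left(-44386\right) = \frac{201185}{8} \left(-44386\right) = - \frac{4464898705}{4}$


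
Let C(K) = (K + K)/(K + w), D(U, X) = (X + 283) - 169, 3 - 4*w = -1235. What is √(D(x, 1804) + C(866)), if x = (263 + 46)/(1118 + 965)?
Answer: √10609315382/2351 ≈ 43.812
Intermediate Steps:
x = 309/2083 ≈ 0.14834
w = 619/2 (w = ¾ - ¼*(-1235) = ¾ + 1235/4 = 619/2 ≈ 309.50)
D(U, X) = 114 + X (D(U, X) = (283 + X) - 169 = 114 + X)
C(K) = 2*K/(619/2 + K) (C(K) = (K + K)/(K + 619/2) = (2*K)/(619/2 + K) = 2*K/(619/2 + K))
√(D(x, 1804) + C(866)) = √((114 + 1804) + 4*866/(619 + 2*866)) = √(1918 + 4*866/(619 + 1732)) = √(1918 + 4*866/2351) = √(1918 + 4*866*(1/2351)) = √(1918 + 3464/2351) = √(4512682/2351) = √10609315382/2351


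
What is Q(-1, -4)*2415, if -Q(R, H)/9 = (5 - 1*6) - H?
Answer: -65205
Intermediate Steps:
Q(R, H) = 9 + 9*H (Q(R, H) = -9*((5 - 1*6) - H) = -9*((5 - 6) - H) = -9*(-1 - H) = 9 + 9*H)
Q(-1, -4)*2415 = (9 + 9*(-4))*2415 = (9 - 36)*2415 = -27*2415 = -65205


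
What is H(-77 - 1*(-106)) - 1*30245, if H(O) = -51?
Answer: -30296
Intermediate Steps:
H(-77 - 1*(-106)) - 1*30245 = -51 - 1*30245 = -51 - 30245 = -30296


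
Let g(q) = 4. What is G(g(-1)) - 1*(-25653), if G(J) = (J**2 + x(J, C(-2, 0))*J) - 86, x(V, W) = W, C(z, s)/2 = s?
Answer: 25583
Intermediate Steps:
C(z, s) = 2*s
G(J) = -86 + J**2 (G(J) = (J**2 + (2*0)*J) - 86 = (J**2 + 0*J) - 86 = (J**2 + 0) - 86 = J**2 - 86 = -86 + J**2)
G(g(-1)) - 1*(-25653) = (-86 + 4**2) - 1*(-25653) = (-86 + 16) + 25653 = -70 + 25653 = 25583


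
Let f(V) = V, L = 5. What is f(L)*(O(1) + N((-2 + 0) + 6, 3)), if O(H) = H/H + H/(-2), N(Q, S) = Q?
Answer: 45/2 ≈ 22.500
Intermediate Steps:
O(H) = 1 - H/2 (O(H) = 1 + H*(-½) = 1 - H/2)
f(L)*(O(1) + N((-2 + 0) + 6, 3)) = 5*((1 - ½*1) + ((-2 + 0) + 6)) = 5*((1 - ½) + (-2 + 6)) = 5*(½ + 4) = 5*(9/2) = 45/2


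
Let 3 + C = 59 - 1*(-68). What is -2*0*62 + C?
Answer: 124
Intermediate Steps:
C = 124 (C = -3 + (59 - 1*(-68)) = -3 + (59 + 68) = -3 + 127 = 124)
-2*0*62 + C = -2*0*62 + 124 = 0*62 + 124 = 0 + 124 = 124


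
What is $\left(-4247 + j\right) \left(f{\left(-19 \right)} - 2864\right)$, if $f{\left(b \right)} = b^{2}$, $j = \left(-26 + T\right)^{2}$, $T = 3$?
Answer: $9306154$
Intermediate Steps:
$j = 529$ ($j = \left(-26 + 3\right)^{2} = \left(-23\right)^{2} = 529$)
$\left(-4247 + j\right) \left(f{\left(-19 \right)} - 2864\right) = \left(-4247 + 529\right) \left(\left(-19\right)^{2} - 2864\right) = - 3718 \left(361 - 2864\right) = \left(-3718\right) \left(-2503\right) = 9306154$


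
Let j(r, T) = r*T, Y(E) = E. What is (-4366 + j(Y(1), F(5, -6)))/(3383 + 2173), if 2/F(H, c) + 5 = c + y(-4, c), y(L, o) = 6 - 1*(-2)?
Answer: -3275/4167 ≈ -0.78594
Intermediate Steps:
y(L, o) = 8 (y(L, o) = 6 + 2 = 8)
F(H, c) = 2/(3 + c) (F(H, c) = 2/(-5 + (c + 8)) = 2/(-5 + (8 + c)) = 2/(3 + c))
j(r, T) = T*r
(-4366 + j(Y(1), F(5, -6)))/(3383 + 2173) = (-4366 + (2/(3 - 6))*1)/(3383 + 2173) = (-4366 + (2/(-3))*1)/5556 = (-4366 + (2*(-⅓))*1)*(1/5556) = (-4366 - ⅔*1)*(1/5556) = (-4366 - ⅔)*(1/5556) = -13100/3*1/5556 = -3275/4167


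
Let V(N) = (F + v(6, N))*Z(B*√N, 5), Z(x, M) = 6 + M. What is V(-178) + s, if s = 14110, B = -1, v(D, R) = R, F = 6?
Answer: 12218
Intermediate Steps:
V(N) = 66 + 11*N (V(N) = (6 + N)*(6 + 5) = (6 + N)*11 = 66 + 11*N)
V(-178) + s = (66 + 11*(-178)) + 14110 = (66 - 1958) + 14110 = -1892 + 14110 = 12218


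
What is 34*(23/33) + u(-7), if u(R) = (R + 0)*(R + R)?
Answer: 4016/33 ≈ 121.70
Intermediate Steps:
u(R) = 2*R**2 (u(R) = R*(2*R) = 2*R**2)
34*(23/33) + u(-7) = 34*(23/33) + 2*(-7)**2 = 34*(23*(1/33)) + 2*49 = 34*(23/33) + 98 = 782/33 + 98 = 4016/33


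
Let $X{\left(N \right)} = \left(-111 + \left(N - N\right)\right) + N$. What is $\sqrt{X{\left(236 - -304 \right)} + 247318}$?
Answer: $\sqrt{247747} \approx 497.74$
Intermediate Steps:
$X{\left(N \right)} = -111 + N$ ($X{\left(N \right)} = \left(-111 + 0\right) + N = -111 + N$)
$\sqrt{X{\left(236 - -304 \right)} + 247318} = \sqrt{\left(-111 + \left(236 - -304\right)\right) + 247318} = \sqrt{\left(-111 + \left(236 + 304\right)\right) + 247318} = \sqrt{\left(-111 + 540\right) + 247318} = \sqrt{429 + 247318} = \sqrt{247747}$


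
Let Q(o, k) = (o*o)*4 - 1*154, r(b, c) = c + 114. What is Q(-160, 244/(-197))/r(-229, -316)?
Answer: -51123/101 ≈ -506.17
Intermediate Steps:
r(b, c) = 114 + c
Q(o, k) = -154 + 4*o**2 (Q(o, k) = o**2*4 - 154 = 4*o**2 - 154 = -154 + 4*o**2)
Q(-160, 244/(-197))/r(-229, -316) = (-154 + 4*(-160)**2)/(114 - 316) = (-154 + 4*25600)/(-202) = (-154 + 102400)*(-1/202) = 102246*(-1/202) = -51123/101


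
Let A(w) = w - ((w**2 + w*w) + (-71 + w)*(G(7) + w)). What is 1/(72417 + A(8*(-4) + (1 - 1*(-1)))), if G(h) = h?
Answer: 1/68264 ≈ 1.4649e-5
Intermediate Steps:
A(w) = w - 2*w**2 - (-71 + w)*(7 + w) (A(w) = w - ((w**2 + w*w) + (-71 + w)*(7 + w)) = w - ((w**2 + w**2) + (-71 + w)*(7 + w)) = w - (2*w**2 + (-71 + w)*(7 + w)) = w + (-2*w**2 - (-71 + w)*(7 + w)) = w - 2*w**2 - (-71 + w)*(7 + w))
1/(72417 + A(8*(-4) + (1 - 1*(-1)))) = 1/(72417 + (497 - 3*(8*(-4) + (1 - 1*(-1)))**2 + 65*(8*(-4) + (1 - 1*(-1))))) = 1/(72417 + (497 - 3*(-32 + (1 + 1))**2 + 65*(-32 + (1 + 1)))) = 1/(72417 + (497 - 3*(-32 + 2)**2 + 65*(-32 + 2))) = 1/(72417 + (497 - 3*(-30)**2 + 65*(-30))) = 1/(72417 + (497 - 3*900 - 1950)) = 1/(72417 + (497 - 2700 - 1950)) = 1/(72417 - 4153) = 1/68264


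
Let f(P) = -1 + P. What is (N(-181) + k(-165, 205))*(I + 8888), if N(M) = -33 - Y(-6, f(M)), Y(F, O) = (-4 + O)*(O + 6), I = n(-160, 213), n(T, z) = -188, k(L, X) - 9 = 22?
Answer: -284820600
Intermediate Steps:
k(L, X) = 31 (k(L, X) = 9 + 22 = 31)
I = -188
Y(F, O) = (-4 + O)*(6 + O)
N(M) = -7 - (-1 + M)² - 2*M (N(M) = -33 - (-24 + (-1 + M)² + 2*(-1 + M)) = -33 - (-24 + (-1 + M)² + (-2 + 2*M)) = -33 - (-26 + (-1 + M)² + 2*M) = -33 + (26 - (-1 + M)² - 2*M) = -7 - (-1 + M)² - 2*M)
(N(-181) + k(-165, 205))*(I + 8888) = ((-8 - 1*(-181)²) + 31)*(-188 + 8888) = ((-8 - 1*32761) + 31)*8700 = ((-8 - 32761) + 31)*8700 = (-32769 + 31)*8700 = -32738*8700 = -284820600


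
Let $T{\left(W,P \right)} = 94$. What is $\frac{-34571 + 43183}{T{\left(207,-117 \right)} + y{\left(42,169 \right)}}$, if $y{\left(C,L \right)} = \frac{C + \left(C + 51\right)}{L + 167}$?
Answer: $\frac{964544}{10573} \approx 91.227$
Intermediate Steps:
$y{\left(C,L \right)} = \frac{51 + 2 C}{167 + L}$ ($y{\left(C,L \right)} = \frac{C + \left(51 + C\right)}{167 + L} = \frac{51 + 2 C}{167 + L}$)
$\frac{-34571 + 43183}{T{\left(207,-117 \right)} + y{\left(42,169 \right)}} = \frac{-34571 + 43183}{94 + \frac{51 + 2 \cdot 42}{167 + 169}} = \frac{8612}{94 + \frac{51 + 84}{336}} = \frac{8612}{94 + \frac{1}{336} \cdot 135} = \frac{8612}{94 + \frac{45}{112}} = \frac{8612}{\frac{10573}{112}} = 8612 \cdot \frac{112}{10573} = \frac{964544}{10573}$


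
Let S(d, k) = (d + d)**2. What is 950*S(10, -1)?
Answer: 380000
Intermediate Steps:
S(d, k) = 4*d**2 (S(d, k) = (2*d)**2 = 4*d**2)
950*S(10, -1) = 950*(4*10**2) = 950*(4*100) = 950*400 = 380000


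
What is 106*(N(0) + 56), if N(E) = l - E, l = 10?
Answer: 6996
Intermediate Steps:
N(E) = 10 - E
106*(N(0) + 56) = 106*((10 - 1*0) + 56) = 106*((10 + 0) + 56) = 106*(10 + 56) = 106*66 = 6996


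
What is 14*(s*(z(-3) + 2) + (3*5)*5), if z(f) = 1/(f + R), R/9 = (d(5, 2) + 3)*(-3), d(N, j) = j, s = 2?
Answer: 76300/69 ≈ 1105.8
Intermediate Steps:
R = -135 (R = 9*((2 + 3)*(-3)) = 9*(5*(-3)) = 9*(-15) = -135)
z(f) = 1/(-135 + f) (z(f) = 1/(f - 135) = 1/(-135 + f))
14*(s*(z(-3) + 2) + (3*5)*5) = 14*(2*(1/(-135 - 3) + 2) + (3*5)*5) = 14*(2*(1/(-138) + 2) + 15*5) = 14*(2*(-1/138 + 2) + 75) = 14*(2*(275/138) + 75) = 14*(275/69 + 75) = 14*(5450/69) = 76300/69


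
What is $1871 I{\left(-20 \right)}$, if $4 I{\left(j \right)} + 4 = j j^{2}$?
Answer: $-3743871$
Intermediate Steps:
$I{\left(j \right)} = -1 + \frac{j^{3}}{4}$ ($I{\left(j \right)} = -1 + \frac{j j^{2}}{4} = -1 + \frac{j^{3}}{4}$)
$1871 I{\left(-20 \right)} = 1871 \left(-1 + \frac{\left(-20\right)^{3}}{4}\right) = 1871 \left(-1 + \frac{1}{4} \left(-8000\right)\right) = 1871 \left(-1 - 2000\right) = 1871 \left(-2001\right) = -3743871$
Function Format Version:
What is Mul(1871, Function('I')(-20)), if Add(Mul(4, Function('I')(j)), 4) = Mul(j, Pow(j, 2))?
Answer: -3743871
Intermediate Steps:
Function('I')(j) = Add(-1, Mul(Rational(1, 4), Pow(j, 3))) (Function('I')(j) = Add(-1, Mul(Rational(1, 4), Mul(j, Pow(j, 2)))) = Add(-1, Mul(Rational(1, 4), Pow(j, 3))))
Mul(1871, Function('I')(-20)) = Mul(1871, Add(-1, Mul(Rational(1, 4), Pow(-20, 3)))) = Mul(1871, Add(-1, Mul(Rational(1, 4), -8000))) = Mul(1871, Add(-1, -2000)) = Mul(1871, -2001) = -3743871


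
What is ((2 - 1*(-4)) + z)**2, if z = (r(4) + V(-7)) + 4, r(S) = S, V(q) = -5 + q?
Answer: 4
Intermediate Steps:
z = -4 (z = (4 + (-5 - 7)) + 4 = (4 - 12) + 4 = -8 + 4 = -4)
((2 - 1*(-4)) + z)**2 = ((2 - 1*(-4)) - 4)**2 = ((2 + 4) - 4)**2 = (6 - 4)**2 = 2**2 = 4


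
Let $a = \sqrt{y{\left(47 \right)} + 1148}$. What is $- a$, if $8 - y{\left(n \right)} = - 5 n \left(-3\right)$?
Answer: $- \sqrt{451} \approx -21.237$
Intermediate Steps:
$y{\left(n \right)} = 8 - 15 n$ ($y{\left(n \right)} = 8 - - 5 n \left(-3\right) = 8 - 15 n$)
$a = \sqrt{451}$ ($a = \sqrt{\left(8 - 705\right) + 1148} = \sqrt{-697 + 1148} = \sqrt{451} \approx 21.237$)
$- a = - \sqrt{451}$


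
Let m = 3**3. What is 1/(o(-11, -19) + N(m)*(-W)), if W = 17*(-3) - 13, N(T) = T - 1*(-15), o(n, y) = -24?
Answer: 1/2664 ≈ 0.00037538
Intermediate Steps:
m = 27
N(T) = 15 + T (N(T) = T + 15 = 15 + T)
W = -64 (W = -51 - 13 = -64)
1/(o(-11, -19) + N(m)*(-W)) = 1/(-24 + (15 + 27)*(-1*(-64))) = 1/(-24 + 42*64) = 1/(-24 + 2688) = 1/2664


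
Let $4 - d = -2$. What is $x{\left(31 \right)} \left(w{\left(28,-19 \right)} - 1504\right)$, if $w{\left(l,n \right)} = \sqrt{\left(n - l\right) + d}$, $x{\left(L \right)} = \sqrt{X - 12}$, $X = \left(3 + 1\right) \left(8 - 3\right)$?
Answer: $2 \sqrt{2} \left(-1504 + i \sqrt{41}\right) \approx -4254.0 + 18.111 i$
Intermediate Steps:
$X = 20$ ($X = 4 \cdot 5 = 20$)
$d = 6$ ($d = 4 - -2 = 4 + 2 = 6$)
$x{\left(L \right)} = 2 \sqrt{2}$ ($x{\left(L \right)} = \sqrt{20 - 12} = \sqrt{8} = 2 \sqrt{2}$)
$w{\left(l,n \right)} = \sqrt{6 + n - l}$ ($w{\left(l,n \right)} = \sqrt{\left(n - l\right) + 6} = \sqrt{6 + n - l}$)
$x{\left(31 \right)} \left(w{\left(28,-19 \right)} - 1504\right) = 2 \sqrt{2} \left(\sqrt{6 - 19 - 28} - 1504\right) = 2 \sqrt{2} \left(\sqrt{-41} - 1504\right) = 2 \sqrt{2} \left(i \sqrt{41} - 1504\right) = 2 \sqrt{2} \left(-1504 + i \sqrt{41}\right)$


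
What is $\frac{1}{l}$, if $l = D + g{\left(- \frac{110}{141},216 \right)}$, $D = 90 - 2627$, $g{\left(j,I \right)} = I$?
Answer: $- \frac{1}{2321} \approx -0.00043085$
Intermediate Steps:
$D = -2537$ ($D = 90 - 2627 = -2537$)
$l = -2321$ ($l = -2537 + 216 = -2321$)
$\frac{1}{l} = \frac{1}{-2321} = - \frac{1}{2321}$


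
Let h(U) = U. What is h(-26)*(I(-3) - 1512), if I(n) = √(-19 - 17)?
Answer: 39312 - 156*I ≈ 39312.0 - 156.0*I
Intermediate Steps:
I(n) = 6*I (I(n) = √(-36) = 6*I)
h(-26)*(I(-3) - 1512) = -26*(6*I - 1512) = -26*(-1512 + 6*I) = 39312 - 156*I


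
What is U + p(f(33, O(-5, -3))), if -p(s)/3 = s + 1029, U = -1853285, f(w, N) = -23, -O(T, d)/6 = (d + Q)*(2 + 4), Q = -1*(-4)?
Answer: -1856303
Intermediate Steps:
Q = 4
O(T, d) = -144 - 36*d (O(T, d) = -6*(d + 4)*(2 + 4) = -6*(4 + d)*6 = -6*(24 + 6*d) = -144 - 36*d)
p(s) = -3087 - 3*s (p(s) = -3*(s + 1029) = -3*(1029 + s) = -3087 - 3*s)
U + p(f(33, O(-5, -3))) = -1853285 + (-3087 - 3*(-23)) = -1853285 + (-3087 + 69) = -1853285 - 3018 = -1856303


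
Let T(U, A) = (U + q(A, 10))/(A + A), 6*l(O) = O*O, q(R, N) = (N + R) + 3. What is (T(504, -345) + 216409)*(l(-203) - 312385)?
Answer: -136861188589919/2070 ≈ -6.6117e+10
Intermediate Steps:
q(R, N) = 3 + N + R
l(O) = O**2/6 (l(O) = (O*O)/6 = O**2/6)
T(U, A) = (13 + A + U)/(2*A) (T(U, A) = (U + (3 + 10 + A))/(A + A) = (U + (13 + A))/((2*A)) = (13 + A + U)*(1/(2*A)) = (13 + A + U)/(2*A))
(T(504, -345) + 216409)*(l(-203) - 312385) = ((1/2)*(13 - 345 + 504)/(-345) + 216409)*((1/6)*(-203)**2 - 312385) = ((1/2)*(-1/345)*172 + 216409)*((1/6)*41209 - 312385) = (-86/345 + 216409)*(41209/6 - 312385) = (74661019/345)*(-1833101/6) = -136861188589919/2070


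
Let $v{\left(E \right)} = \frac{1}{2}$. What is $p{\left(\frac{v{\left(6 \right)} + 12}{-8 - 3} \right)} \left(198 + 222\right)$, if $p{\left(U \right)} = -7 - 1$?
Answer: $-3360$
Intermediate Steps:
$v{\left(E \right)} = \frac{1}{2}$
$p{\left(U \right)} = -8$ ($p{\left(U \right)} = -7 - 1 = -8$)
$p{\left(\frac{v{\left(6 \right)} + 12}{-8 - 3} \right)} \left(198 + 222\right) = - 8 \left(198 + 222\right) = \left(-8\right) 420 = -3360$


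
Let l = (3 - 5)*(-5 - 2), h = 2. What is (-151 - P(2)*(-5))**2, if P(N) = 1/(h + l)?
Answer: 5812921/256 ≈ 22707.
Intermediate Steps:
l = 14 (l = -2*(-7) = 14)
P(N) = 1/16 (P(N) = 1/(2 + 14) = 1/16)
(-151 - P(2)*(-5))**2 = (-151 - 1*1/16*(-5))**2 = (-151 - 1/16*(-5))**2 = (-151 + 5/16)**2 = (-2411/16)**2 = 5812921/256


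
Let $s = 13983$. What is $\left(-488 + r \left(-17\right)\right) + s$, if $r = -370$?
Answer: $19785$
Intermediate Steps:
$\left(-488 + r \left(-17\right)\right) + s = \left(-488 - -6290\right) + 13983 = \left(-488 + 6290\right) + 13983 = 5802 + 13983 = 19785$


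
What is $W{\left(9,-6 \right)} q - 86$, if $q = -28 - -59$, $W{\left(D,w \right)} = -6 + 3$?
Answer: $-179$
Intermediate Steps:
$W{\left(D,w \right)} = -3$
$q = 31$ ($q = -28 + 59 = 31$)
$W{\left(9,-6 \right)} q - 86 = \left(-3\right) 31 - 86 = -93 - 86 = -179$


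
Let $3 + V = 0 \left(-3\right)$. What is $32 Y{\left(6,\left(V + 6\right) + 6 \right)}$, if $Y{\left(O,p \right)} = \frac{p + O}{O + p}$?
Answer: $32$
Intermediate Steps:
$V = -3$ ($V = -3 + 0 \left(-3\right) = -3 + 0 = -3$)
$Y{\left(O,p \right)} = 1$ ($Y{\left(O,p \right)} = \frac{O + p}{O + p} = 1$)
$32 Y{\left(6,\left(V + 6\right) + 6 \right)} = 32 \cdot 1 = 32$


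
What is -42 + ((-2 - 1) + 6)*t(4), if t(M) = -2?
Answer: -48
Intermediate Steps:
-42 + ((-2 - 1) + 6)*t(4) = -42 + ((-2 - 1) + 6)*(-2) = -42 + (-3 + 6)*(-2) = -42 + 3*(-2) = -42 - 6 = -48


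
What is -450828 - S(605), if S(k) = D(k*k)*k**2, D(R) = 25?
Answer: -9601453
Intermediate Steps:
S(k) = 25*k**2
-450828 - S(605) = -450828 - 25*605**2 = -450828 - 25*366025 = -450828 - 1*9150625 = -450828 - 9150625 = -9601453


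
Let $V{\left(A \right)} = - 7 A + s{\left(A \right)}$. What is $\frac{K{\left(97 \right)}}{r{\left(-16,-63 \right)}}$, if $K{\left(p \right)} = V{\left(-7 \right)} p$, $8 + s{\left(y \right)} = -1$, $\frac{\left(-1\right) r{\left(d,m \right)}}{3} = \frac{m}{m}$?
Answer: $- \frac{3880}{3} \approx -1293.3$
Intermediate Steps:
$r{\left(d,m \right)} = -3$ ($r{\left(d,m \right)} = - 3 \frac{m}{m} = \left(-3\right) 1 = -3$)
$s{\left(y \right)} = -9$ ($s{\left(y \right)} = -8 - 1 = -9$)
$V{\left(A \right)} = -9 - 7 A$ ($V{\left(A \right)} = - 7 A - 9 = -9 - 7 A$)
$K{\left(p \right)} = 40 p$ ($K{\left(p \right)} = \left(-9 - -49\right) p = \left(-9 + 49\right) p = 40 p$)
$\frac{K{\left(97 \right)}}{r{\left(-16,-63 \right)}} = \frac{40 \cdot 97}{-3} = 3880 \left(- \frac{1}{3}\right) = - \frac{3880}{3}$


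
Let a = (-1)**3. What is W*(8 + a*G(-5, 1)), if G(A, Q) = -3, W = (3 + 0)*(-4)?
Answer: -132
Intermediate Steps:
W = -12 (W = 3*(-4) = -12)
a = -1
W*(8 + a*G(-5, 1)) = -12*(8 - 1*(-3)) = -12*(8 + 3) = -12*11 = -132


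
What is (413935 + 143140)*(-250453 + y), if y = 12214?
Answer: -132716990925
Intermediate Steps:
(413935 + 143140)*(-250453 + y) = (413935 + 143140)*(-250453 + 12214) = 557075*(-238239) = -132716990925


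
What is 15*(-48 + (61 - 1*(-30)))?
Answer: 645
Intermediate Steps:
15*(-48 + (61 - 1*(-30))) = 15*(-48 + (61 + 30)) = 15*(-48 + 91) = 15*43 = 645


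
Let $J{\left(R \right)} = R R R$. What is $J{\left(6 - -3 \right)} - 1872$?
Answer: $-1143$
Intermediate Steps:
$J{\left(R \right)} = R^{3}$ ($J{\left(R \right)} = R^{2} R = R^{3}$)
$J{\left(6 - -3 \right)} - 1872 = \left(6 - -3\right)^{3} - 1872 = \left(6 + 3\right)^{3} - 1872 = 9^{3} - 1872 = 729 - 1872 = -1143$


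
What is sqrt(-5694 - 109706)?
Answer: 10*I*sqrt(1154) ≈ 339.71*I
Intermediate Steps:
sqrt(-5694 - 109706) = sqrt(-115400) = 10*I*sqrt(1154)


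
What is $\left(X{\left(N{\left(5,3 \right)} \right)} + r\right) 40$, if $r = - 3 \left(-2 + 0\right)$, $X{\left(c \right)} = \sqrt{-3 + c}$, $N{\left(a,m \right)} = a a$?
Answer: $240 + 40 \sqrt{22} \approx 427.62$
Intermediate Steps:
$N{\left(a,m \right)} = a^{2}$
$r = 6$ ($r = \left(-3\right) \left(-2\right) = 6$)
$\left(X{\left(N{\left(5,3 \right)} \right)} + r\right) 40 = \left(\sqrt{-3 + 5^{2}} + 6\right) 40 = \left(\sqrt{-3 + 25} + 6\right) 40 = \left(\sqrt{22} + 6\right) 40 = \left(6 + \sqrt{22}\right) 40 = 240 + 40 \sqrt{22}$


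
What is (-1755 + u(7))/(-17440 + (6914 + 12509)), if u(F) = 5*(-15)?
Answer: -610/661 ≈ -0.92284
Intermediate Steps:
u(F) = -75
(-1755 + u(7))/(-17440 + (6914 + 12509)) = (-1755 - 75)/(-17440 + (6914 + 12509)) = -1830/(-17440 + 19423) = -1830/1983 = -1830*1/1983 = -610/661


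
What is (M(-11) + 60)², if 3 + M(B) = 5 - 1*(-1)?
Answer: 3969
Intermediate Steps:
M(B) = 3 (M(B) = -3 + (5 - 1*(-1)) = -3 + (5 + 1) = -3 + 6 = 3)
(M(-11) + 60)² = (3 + 60)² = 63² = 3969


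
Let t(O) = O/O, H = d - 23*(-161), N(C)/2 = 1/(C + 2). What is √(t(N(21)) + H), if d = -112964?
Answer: 6*I*√3035 ≈ 330.54*I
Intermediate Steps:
N(C) = 2/(2 + C) (N(C) = 2/(C + 2) = 2/(2 + C))
H = -109261 (H = -112964 - 23*(-161) = -112964 + 3703 = -109261)
t(O) = 1
√(t(N(21)) + H) = √(1 - 109261) = √(-109260) = 6*I*√3035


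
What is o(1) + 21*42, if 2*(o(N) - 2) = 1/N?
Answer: 1769/2 ≈ 884.50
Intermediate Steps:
o(N) = 2 + 1/(2*N) (o(N) = 2 + (1/N)/2 = 2 + 1/(2*N))
o(1) + 21*42 = (2 + (½)/1) + 21*42 = (2 + (½)*1) + 882 = (2 + ½) + 882 = 5/2 + 882 = 1769/2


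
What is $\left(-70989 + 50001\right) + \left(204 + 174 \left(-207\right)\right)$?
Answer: $-56802$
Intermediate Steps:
$\left(-70989 + 50001\right) + \left(204 + 174 \left(-207\right)\right) = -20988 + \left(204 - 36018\right) = -20988 - 35814 = -56802$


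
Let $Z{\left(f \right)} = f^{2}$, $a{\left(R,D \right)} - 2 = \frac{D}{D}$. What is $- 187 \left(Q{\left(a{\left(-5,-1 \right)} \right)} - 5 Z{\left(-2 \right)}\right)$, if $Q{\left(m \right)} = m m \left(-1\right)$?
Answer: $5423$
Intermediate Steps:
$a{\left(R,D \right)} = 3$ ($a{\left(R,D \right)} = 2 + \frac{D}{D} = 2 + 1 = 3$)
$Q{\left(m \right)} = - m^{2}$ ($Q{\left(m \right)} = m^{2} \left(-1\right) = - m^{2}$)
$- 187 \left(Q{\left(a{\left(-5,-1 \right)} \right)} - 5 Z{\left(-2 \right)}\right) = - 187 \left(- 3^{2} - 5 \left(-2\right)^{2}\right) = - 187 \left(\left(-1\right) 9 - 20\right) = - 187 \left(-9 - 20\right) = \left(-187\right) \left(-29\right) = 5423$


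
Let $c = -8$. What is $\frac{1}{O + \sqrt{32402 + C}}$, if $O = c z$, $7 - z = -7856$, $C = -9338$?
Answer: $- \frac{2621}{164870423} - \frac{31 \sqrt{6}}{1978445076} \approx -1.5936 \cdot 10^{-5}$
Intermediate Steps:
$z = 7863$ ($z = 7 - -7856 = 7 + 7856 = 7863$)
$O = -62904$ ($O = \left(-8\right) 7863 = -62904$)
$\frac{1}{O + \sqrt{32402 + C}} = \frac{1}{-62904 + \sqrt{32402 - 9338}} = \frac{1}{-62904 + \sqrt{23064}} = \frac{1}{-62904 + 62 \sqrt{6}}$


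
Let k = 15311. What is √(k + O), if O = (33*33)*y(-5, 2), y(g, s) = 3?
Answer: √18578 ≈ 136.30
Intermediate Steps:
O = 3267 (O = (33*33)*3 = 1089*3 = 3267)
√(k + O) = √(15311 + 3267) = √18578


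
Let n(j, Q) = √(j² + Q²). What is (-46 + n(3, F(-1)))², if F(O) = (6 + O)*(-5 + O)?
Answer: 3025 - 276*√101 ≈ 251.23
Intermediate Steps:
F(O) = (-5 + O)*(6 + O)
n(j, Q) = √(Q² + j²)
(-46 + n(3, F(-1)))² = (-46 + √((-30 - 1 + (-1)²)² + 3²))² = (-46 + √((-30 - 1 + 1)² + 9))² = (-46 + √((-30)² + 9))² = (-46 + √(900 + 9))² = (-46 + √909)² = (-46 + 3*√101)²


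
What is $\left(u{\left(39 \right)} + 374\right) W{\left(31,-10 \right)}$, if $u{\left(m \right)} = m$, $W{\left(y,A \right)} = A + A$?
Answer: $-8260$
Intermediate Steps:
$W{\left(y,A \right)} = 2 A$
$\left(u{\left(39 \right)} + 374\right) W{\left(31,-10 \right)} = \left(39 + 374\right) 2 \left(-10\right) = 413 \left(-20\right) = -8260$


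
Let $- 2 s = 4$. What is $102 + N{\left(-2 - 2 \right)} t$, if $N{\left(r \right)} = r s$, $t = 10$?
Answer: $182$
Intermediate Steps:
$s = -2$ ($s = \left(- \frac{1}{2}\right) 4 = -2$)
$N{\left(r \right)} = - 2 r$ ($N{\left(r \right)} = r \left(-2\right) = - 2 r$)
$102 + N{\left(-2 - 2 \right)} t = 102 + - 2 \left(-2 - 2\right) 10 = 102 + \left(-2\right) \left(-4\right) 10 = 102 + 8 \cdot 10 = 102 + 80 = 182$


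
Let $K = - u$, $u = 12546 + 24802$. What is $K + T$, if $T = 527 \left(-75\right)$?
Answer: $-76873$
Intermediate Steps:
$T = -39525$
$u = 37348$
$K = -37348$ ($K = \left(-1\right) 37348 = -37348$)
$K + T = -37348 - 39525 = -76873$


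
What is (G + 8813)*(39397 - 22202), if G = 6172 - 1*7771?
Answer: 124044730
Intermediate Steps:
G = -1599 (G = 6172 - 7771 = -1599)
(G + 8813)*(39397 - 22202) = (-1599 + 8813)*(39397 - 22202) = 7214*17195 = 124044730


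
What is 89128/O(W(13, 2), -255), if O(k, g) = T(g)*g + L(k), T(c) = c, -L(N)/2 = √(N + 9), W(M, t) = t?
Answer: 5795548200/4228250581 + 178256*√11/4228250581 ≈ 1.3708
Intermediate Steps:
L(N) = -2*√(9 + N) (L(N) = -2*√(N + 9) = -2*√(9 + N))
O(k, g) = g² - 2*√(9 + k) (O(k, g) = g*g - 2*√(9 + k) = g² - 2*√(9 + k))
89128/O(W(13, 2), -255) = 89128/((-255)² - 2*√(9 + 2)) = 89128/(65025 - 2*√11)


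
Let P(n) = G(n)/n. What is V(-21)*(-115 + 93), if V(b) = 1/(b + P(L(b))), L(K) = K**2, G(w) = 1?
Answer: 4851/4630 ≈ 1.0477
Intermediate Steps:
P(n) = 1/n
V(b) = 1/(b + b**(-2)) (V(b) = 1/(b + 1/(b**2)) = 1/(b + b**(-2)))
V(-21)*(-115 + 93) = ((-21)**2/(1 + (-21)**3))*(-115 + 93) = (441/(1 - 9261))*(-22) = (441/(-9260))*(-22) = (441*(-1/9260))*(-22) = -441/9260*(-22) = 4851/4630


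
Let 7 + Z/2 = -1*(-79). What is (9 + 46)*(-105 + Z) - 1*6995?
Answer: -4850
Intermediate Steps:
Z = 144 (Z = -14 + 2*(-1*(-79)) = -14 + 2*79 = -14 + 158 = 144)
(9 + 46)*(-105 + Z) - 1*6995 = (9 + 46)*(-105 + 144) - 1*6995 = 55*39 - 6995 = 2145 - 6995 = -4850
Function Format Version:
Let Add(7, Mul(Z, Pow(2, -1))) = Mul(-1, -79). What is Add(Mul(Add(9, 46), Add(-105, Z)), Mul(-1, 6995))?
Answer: -4850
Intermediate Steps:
Z = 144 (Z = Add(-14, Mul(2, Mul(-1, -79))) = Add(-14, Mul(2, 79)) = Add(-14, 158) = 144)
Add(Mul(Add(9, 46), Add(-105, Z)), Mul(-1, 6995)) = Add(Mul(Add(9, 46), Add(-105, 144)), Mul(-1, 6995)) = Add(Mul(55, 39), -6995) = Add(2145, -6995) = -4850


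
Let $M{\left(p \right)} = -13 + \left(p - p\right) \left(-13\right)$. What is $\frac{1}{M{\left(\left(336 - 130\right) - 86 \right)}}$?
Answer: $- \frac{1}{13} \approx -0.076923$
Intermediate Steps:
$M{\left(p \right)} = -13$ ($M{\left(p \right)} = -13 + 0 \left(-13\right) = -13 + 0 = -13$)
$\frac{1}{M{\left(\left(336 - 130\right) - 86 \right)}} = \frac{1}{-13} = - \frac{1}{13}$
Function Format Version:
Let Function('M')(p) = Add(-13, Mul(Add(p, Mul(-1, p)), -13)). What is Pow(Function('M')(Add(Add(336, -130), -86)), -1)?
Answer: Rational(-1, 13) ≈ -0.076923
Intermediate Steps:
Function('M')(p) = -13 (Function('M')(p) = Add(-13, Mul(0, -13)) = Add(-13, 0) = -13)
Pow(Function('M')(Add(Add(336, -130), -86)), -1) = Pow(-13, -1) = Rational(-1, 13)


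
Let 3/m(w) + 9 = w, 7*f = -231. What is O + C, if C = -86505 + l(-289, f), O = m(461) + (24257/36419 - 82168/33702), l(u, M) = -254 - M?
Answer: -24057488488125809/277390849188 ≈ -86728.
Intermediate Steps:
f = -33 (f = (⅐)*(-231) = -33)
m(w) = 3/(-9 + w)
O = -489701447321/277390849188 (O = 3/(-9 + 461) + (24257/36419 - 82168/33702) = 3/452 + (24257*(1/36419) - 82168*1/33702) = 3*(1/452) + (24257/36419 - 41084/16851) = 3/452 - 1087483489/613696569 = -489701447321/277390849188 ≈ -1.7654)
C = -86726 (C = -86505 + (-254 - 1*(-33)) = -86505 + (-254 + 33) = -86505 - 221 = -86726)
O + C = -489701447321/277390849188 - 86726 = -24057488488125809/277390849188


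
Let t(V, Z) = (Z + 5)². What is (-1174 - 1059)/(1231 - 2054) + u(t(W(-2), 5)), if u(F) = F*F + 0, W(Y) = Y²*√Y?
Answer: 8232233/823 ≈ 10003.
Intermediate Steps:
W(Y) = Y^(5/2)
t(V, Z) = (5 + Z)²
u(F) = F² (u(F) = F² + 0 = F²)
(-1174 - 1059)/(1231 - 2054) + u(t(W(-2), 5)) = (-1174 - 1059)/(1231 - 2054) + ((5 + 5)²)² = -2233/(-823) + (10²)² = -2233*(-1/823) + 100² = 2233/823 + 10000 = 8232233/823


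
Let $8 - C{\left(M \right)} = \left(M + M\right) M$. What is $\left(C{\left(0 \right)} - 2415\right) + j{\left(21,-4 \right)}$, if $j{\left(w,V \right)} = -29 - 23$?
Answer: $-2459$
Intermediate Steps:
$j{\left(w,V \right)} = -52$
$C{\left(M \right)} = 8 - 2 M^{2}$ ($C{\left(M \right)} = 8 - \left(M + M\right) M = 8 - 2 M M = 8 - 2 M^{2}$)
$\left(C{\left(0 \right)} - 2415\right) + j{\left(21,-4 \right)} = \left(\left(8 - 2 \cdot 0^{2}\right) - 2415\right) - 52 = \left(\left(8 - 0\right) - 2415\right) - 52 = \left(\left(8 + 0\right) - 2415\right) - 52 = \left(8 - 2415\right) - 52 = -2407 - 52 = -2459$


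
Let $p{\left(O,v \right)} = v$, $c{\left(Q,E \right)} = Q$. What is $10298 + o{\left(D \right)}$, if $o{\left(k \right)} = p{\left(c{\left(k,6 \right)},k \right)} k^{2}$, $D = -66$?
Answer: $-277198$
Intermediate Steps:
$o{\left(k \right)} = k^{3}$ ($o{\left(k \right)} = k k^{2} = k^{3}$)
$10298 + o{\left(D \right)} = 10298 + \left(-66\right)^{3} = 10298 - 287496 = -277198$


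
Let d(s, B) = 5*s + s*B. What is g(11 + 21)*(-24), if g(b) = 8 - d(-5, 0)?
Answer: -792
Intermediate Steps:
d(s, B) = 5*s + B*s
g(b) = 33 (g(b) = 8 - (-5)*(5 + 0) = 8 - (-5)*5 = 8 - 1*(-25) = 8 + 25 = 33)
g(11 + 21)*(-24) = 33*(-24) = -792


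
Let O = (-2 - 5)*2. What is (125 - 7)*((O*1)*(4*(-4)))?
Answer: 26432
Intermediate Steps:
O = -14 (O = -7*2 = -14)
(125 - 7)*((O*1)*(4*(-4))) = (125 - 7)*((-14*1)*(4*(-4))) = 118*(-14*(-16)) = 118*224 = 26432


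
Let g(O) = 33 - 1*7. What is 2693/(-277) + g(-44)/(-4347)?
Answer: -11713673/1204119 ≈ -9.7280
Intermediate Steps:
g(O) = 26 (g(O) = 33 - 7 = 26)
2693/(-277) + g(-44)/(-4347) = 2693/(-277) + 26/(-4347) = 2693*(-1/277) + 26*(-1/4347) = -2693/277 - 26/4347 = -11713673/1204119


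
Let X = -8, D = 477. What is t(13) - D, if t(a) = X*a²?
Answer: -1829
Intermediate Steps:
t(a) = -8*a²
t(13) - D = -8*13² - 1*477 = -8*169 - 477 = -1352 - 477 = -1829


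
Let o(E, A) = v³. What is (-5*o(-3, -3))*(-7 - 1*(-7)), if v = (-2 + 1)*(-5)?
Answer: 0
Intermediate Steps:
v = 5 (v = -1*(-5) = 5)
o(E, A) = 125 (o(E, A) = 5³ = 125)
(-5*o(-3, -3))*(-7 - 1*(-7)) = (-5*125)*(-7 - 1*(-7)) = -625*(-7 + 7) = -625*0 = 0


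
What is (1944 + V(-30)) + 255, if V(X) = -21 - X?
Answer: 2208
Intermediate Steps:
(1944 + V(-30)) + 255 = (1944 + (-21 - 1*(-30))) + 255 = (1944 + (-21 + 30)) + 255 = (1944 + 9) + 255 = 1953 + 255 = 2208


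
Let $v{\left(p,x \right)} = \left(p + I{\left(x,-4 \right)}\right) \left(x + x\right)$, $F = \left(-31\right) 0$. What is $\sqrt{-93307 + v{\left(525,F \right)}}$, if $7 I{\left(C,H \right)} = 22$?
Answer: $i \sqrt{93307} \approx 305.46 i$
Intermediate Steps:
$I{\left(C,H \right)} = \frac{22}{7}$ ($I{\left(C,H \right)} = \frac{1}{7} \cdot 22 = \frac{22}{7}$)
$F = 0$
$v{\left(p,x \right)} = 2 x \left(\frac{22}{7} + p\right)$ ($v{\left(p,x \right)} = \left(p + \frac{22}{7}\right) \left(x + x\right) = \left(\frac{22}{7} + p\right) 2 x = 2 x \left(\frac{22}{7} + p\right)$)
$\sqrt{-93307 + v{\left(525,F \right)}} = \sqrt{-93307 + \frac{2}{7} \cdot 0 \left(22 + 7 \cdot 525\right)} = \sqrt{-93307 + \frac{2}{7} \cdot 0 \left(22 + 3675\right)} = \sqrt{-93307 + \frac{2}{7} \cdot 0 \cdot 3697} = \sqrt{-93307 + 0} = \sqrt{-93307} = i \sqrt{93307}$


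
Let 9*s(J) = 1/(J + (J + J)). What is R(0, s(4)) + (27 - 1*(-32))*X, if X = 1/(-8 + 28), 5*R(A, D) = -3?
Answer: 47/20 ≈ 2.3500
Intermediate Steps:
s(J) = 1/(27*J) (s(J) = 1/(9*(J + (J + J))) = 1/(9*(J + 2*J)) = 1/(9*((3*J))) = (1/(3*J))/9 = 1/(27*J))
R(A, D) = -3/5 (R(A, D) = (1/5)*(-3) = -3/5)
X = 1/20 ≈ 0.050000
R(0, s(4)) + (27 - 1*(-32))*X = -3/5 + (27 - 1*(-32))*(1/20) = -3/5 + (27 + 32)*(1/20) = -3/5 + 59*(1/20) = -3/5 + 59/20 = 47/20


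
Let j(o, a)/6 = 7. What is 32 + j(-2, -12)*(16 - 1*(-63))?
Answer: 3350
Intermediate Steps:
j(o, a) = 42 (j(o, a) = 6*7 = 42)
32 + j(-2, -12)*(16 - 1*(-63)) = 32 + 42*(16 - 1*(-63)) = 32 + 42*(16 + 63) = 32 + 42*79 = 32 + 3318 = 3350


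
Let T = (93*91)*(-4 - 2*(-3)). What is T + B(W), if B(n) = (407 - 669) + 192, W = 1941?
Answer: 16856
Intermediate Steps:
T = 16926 (T = 8463*(-4 + 6) = 8463*2 = 16926)
B(n) = -70 (B(n) = -262 + 192 = -70)
T + B(W) = 16926 - 70 = 16856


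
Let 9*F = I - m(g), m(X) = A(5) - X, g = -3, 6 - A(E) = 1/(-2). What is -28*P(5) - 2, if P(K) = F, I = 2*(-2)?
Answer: 40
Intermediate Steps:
A(E) = 13/2 (A(E) = 6 - 1/(-2) = 6 - 1*(-1/2) = 6 + 1/2 = 13/2)
I = -4
m(X) = 13/2 - X
F = -3/2 (F = (-4 - (13/2 - 1*(-3)))/9 = (-4 - (13/2 + 3))/9 = (-4 - 1*19/2)/9 = (-4 - 19/2)/9 = (1/9)*(-27/2) = -3/2 ≈ -1.5000)
P(K) = -3/2
-28*P(5) - 2 = -28*(-3/2) - 2 = 42 - 2 = 40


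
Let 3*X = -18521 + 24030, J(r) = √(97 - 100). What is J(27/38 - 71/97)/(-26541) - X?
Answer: -5509/3 - I*√3/26541 ≈ -1836.3 - 6.5259e-5*I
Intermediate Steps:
J(r) = I*√3 (J(r) = √(-3) = I*√3)
X = 5509/3 (X = (-18521 + 24030)/3 = (⅓)*5509 = 5509/3 ≈ 1836.3)
J(27/38 - 71/97)/(-26541) - X = (I*√3)/(-26541) - 1*5509/3 = (I*√3)*(-1/26541) - 5509/3 = -I*√3/26541 - 5509/3 = -5509/3 - I*√3/26541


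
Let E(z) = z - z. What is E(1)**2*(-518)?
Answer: 0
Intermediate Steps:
E(z) = 0
E(1)**2*(-518) = 0**2*(-518) = 0*(-518) = 0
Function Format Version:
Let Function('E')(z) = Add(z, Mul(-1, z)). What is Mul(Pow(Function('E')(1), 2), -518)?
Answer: 0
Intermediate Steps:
Function('E')(z) = 0
Mul(Pow(Function('E')(1), 2), -518) = Mul(Pow(0, 2), -518) = Mul(0, -518) = 0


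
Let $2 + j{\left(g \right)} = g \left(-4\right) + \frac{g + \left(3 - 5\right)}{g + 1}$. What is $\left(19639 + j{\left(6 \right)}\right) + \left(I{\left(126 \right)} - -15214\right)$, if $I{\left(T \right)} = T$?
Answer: $\frac{244675}{7} \approx 34954.0$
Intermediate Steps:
$j{\left(g \right)} = -2 - 4 g + \frac{-2 + g}{1 + g}$ ($j{\left(g \right)} = -2 + \left(g \left(-4\right) + \frac{g + \left(3 - 5\right)}{g + 1}\right) = -2 - \left(4 g - \frac{g - 2}{1 + g}\right) = -2 - \left(4 g - \frac{-2 + g}{1 + g}\right) = -2 - 4 g + \frac{-2 + g}{1 + g}$)
$\left(19639 + j{\left(6 \right)}\right) + \left(I{\left(126 \right)} - -15214\right) = \left(19639 + \frac{-4 - 30 - 4 \cdot 6^{2}}{1 + 6}\right) + \left(126 - -15214\right) = \left(19639 + \frac{-4 - 30 - 144}{7}\right) + \left(126 + 15214\right) = \left(19639 + \frac{-4 - 30 - 144}{7}\right) + 15340 = \left(19639 + \frac{1}{7} \left(-178\right)\right) + 15340 = \left(19639 - \frac{178}{7}\right) + 15340 = \frac{137295}{7} + 15340 = \frac{244675}{7}$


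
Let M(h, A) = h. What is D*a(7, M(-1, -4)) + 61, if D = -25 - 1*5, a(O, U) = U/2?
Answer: 76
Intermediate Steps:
a(O, U) = U/2
D = -30 (D = -25 - 5 = -30)
D*a(7, M(-1, -4)) + 61 = -15*(-1) + 61 = -30*(-½) + 61 = 15 + 61 = 76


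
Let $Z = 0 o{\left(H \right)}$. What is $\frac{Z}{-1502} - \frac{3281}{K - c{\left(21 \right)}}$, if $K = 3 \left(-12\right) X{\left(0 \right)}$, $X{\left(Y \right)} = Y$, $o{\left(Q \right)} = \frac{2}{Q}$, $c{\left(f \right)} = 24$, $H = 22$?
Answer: $\frac{3281}{24} \approx 136.71$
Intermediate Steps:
$K = 0$ ($K = 3 \left(-12\right) 0 = \left(-36\right) 0 = 0$)
$Z = 0$ ($Z = 0 \cdot \frac{2}{22} = 0 \cdot 2 \cdot \frac{1}{22} = 0 \cdot \frac{1}{11} = 0$)
$\frac{Z}{-1502} - \frac{3281}{K - c{\left(21 \right)}} = \frac{0}{-1502} - \frac{3281}{0 - 24} = 0 \left(- \frac{1}{1502}\right) - \frac{3281}{0 - 24} = 0 - \frac{3281}{-24} = 0 - - \frac{3281}{24} = 0 + \frac{3281}{24} = \frac{3281}{24}$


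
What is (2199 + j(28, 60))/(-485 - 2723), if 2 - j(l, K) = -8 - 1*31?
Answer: -280/401 ≈ -0.69825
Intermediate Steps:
j(l, K) = 41 (j(l, K) = 2 - (-8 - 1*31) = 2 - (-8 - 31) = 2 - 1*(-39) = 2 + 39 = 41)
(2199 + j(28, 60))/(-485 - 2723) = (2199 + 41)/(-485 - 2723) = 2240/(-3208) = 2240*(-1/3208) = -280/401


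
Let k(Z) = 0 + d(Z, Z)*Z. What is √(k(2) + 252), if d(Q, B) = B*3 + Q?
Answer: 2*√67 ≈ 16.371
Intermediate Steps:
d(Q, B) = Q + 3*B (d(Q, B) = 3*B + Q = Q + 3*B)
k(Z) = 4*Z² (k(Z) = 0 + (Z + 3*Z)*Z = 0 + (4*Z)*Z = 0 + 4*Z² = 4*Z²)
√(k(2) + 252) = √(4*2² + 252) = √(4*4 + 252) = √(16 + 252) = √268 = 2*√67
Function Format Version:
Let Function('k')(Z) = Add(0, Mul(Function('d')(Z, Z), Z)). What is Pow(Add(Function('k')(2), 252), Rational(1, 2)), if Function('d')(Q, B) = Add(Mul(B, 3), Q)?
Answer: Mul(2, Pow(67, Rational(1, 2))) ≈ 16.371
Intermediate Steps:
Function('d')(Q, B) = Add(Q, Mul(3, B)) (Function('d')(Q, B) = Add(Mul(3, B), Q) = Add(Q, Mul(3, B)))
Function('k')(Z) = Mul(4, Pow(Z, 2)) (Function('k')(Z) = Add(0, Mul(Add(Z, Mul(3, Z)), Z)) = Add(0, Mul(Mul(4, Z), Z)) = Add(0, Mul(4, Pow(Z, 2))) = Mul(4, Pow(Z, 2)))
Pow(Add(Function('k')(2), 252), Rational(1, 2)) = Pow(Add(Mul(4, Pow(2, 2)), 252), Rational(1, 2)) = Pow(Add(Mul(4, 4), 252), Rational(1, 2)) = Pow(Add(16, 252), Rational(1, 2)) = Pow(268, Rational(1, 2)) = Mul(2, Pow(67, Rational(1, 2)))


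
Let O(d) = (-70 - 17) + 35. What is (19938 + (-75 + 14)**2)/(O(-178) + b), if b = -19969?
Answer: -23659/20021 ≈ -1.1817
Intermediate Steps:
O(d) = -52 (O(d) = -87 + 35 = -52)
(19938 + (-75 + 14)**2)/(O(-178) + b) = (19938 + (-75 + 14)**2)/(-52 - 19969) = (19938 + (-61)**2)/(-20021) = (19938 + 3721)*(-1/20021) = 23659*(-1/20021) = -23659/20021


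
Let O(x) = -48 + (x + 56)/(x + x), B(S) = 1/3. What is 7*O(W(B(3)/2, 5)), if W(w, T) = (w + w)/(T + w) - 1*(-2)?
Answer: -3801/16 ≈ -237.56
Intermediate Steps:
B(S) = ⅓
W(w, T) = 2 + 2*w/(T + w) (W(w, T) = (2*w)/(T + w) + 2 = 2*w/(T + w) + 2 = 2 + 2*w/(T + w))
O(x) = -48 + (56 + x)/(2*x) (O(x) = -48 + (56 + x)/((2*x)) = -48 + (56 + x)*(1/(2*x)) = -48 + (56 + x)/(2*x))
7*O(W(B(3)/2, 5)) = 7*(-95/2 + 28/((2*(5 + 2*((⅓)/2))/(5 + (⅓)/2)))) = 7*(-95/2 + 28/((2*(5 + 2*((⅓)*(½)))/(5 + (⅓)*(½))))) = 7*(-95/2 + 28/((2*(5 + 2*(⅙))/(5 + ⅙)))) = 7*(-95/2 + 28/((2*(5 + ⅓)/(31/6)))) = 7*(-95/2 + 28/((2*(6/31)*(16/3)))) = 7*(-95/2 + 28/(64/31)) = 7*(-95/2 + 28*(31/64)) = 7*(-95/2 + 217/16) = 7*(-543/16) = -3801/16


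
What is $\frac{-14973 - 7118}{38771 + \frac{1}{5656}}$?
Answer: $- \frac{124946696}{219288777} \approx -0.56978$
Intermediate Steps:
$\frac{-14973 - 7118}{38771 + \frac{1}{5656}} = - \frac{22091}{38771 + \frac{1}{5656}} = - \frac{22091}{\frac{219288777}{5656}} = \left(-22091\right) \frac{5656}{219288777} = - \frac{124946696}{219288777}$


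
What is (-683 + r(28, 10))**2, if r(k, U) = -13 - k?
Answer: 524176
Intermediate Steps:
(-683 + r(28, 10))**2 = (-683 + (-13 - 1*28))**2 = (-683 + (-13 - 28))**2 = (-683 - 41)**2 = (-724)**2 = 524176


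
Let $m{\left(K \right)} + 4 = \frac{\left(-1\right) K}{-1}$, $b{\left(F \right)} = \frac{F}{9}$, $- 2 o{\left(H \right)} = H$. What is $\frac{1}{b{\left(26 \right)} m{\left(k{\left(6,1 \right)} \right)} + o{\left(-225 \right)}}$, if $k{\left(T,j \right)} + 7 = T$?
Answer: $\frac{18}{1765} \approx 0.010198$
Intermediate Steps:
$o{\left(H \right)} = - \frac{H}{2}$
$k{\left(T,j \right)} = -7 + T$
$b{\left(F \right)} = \frac{F}{9}$ ($b{\left(F \right)} = F \frac{1}{9} = \frac{F}{9}$)
$m{\left(K \right)} = -4 + K$ ($m{\left(K \right)} = -4 + \frac{\left(-1\right) K}{-1} = -4 + - K \left(-1\right) = -4 + K$)
$\frac{1}{b{\left(26 \right)} m{\left(k{\left(6,1 \right)} \right)} + o{\left(-225 \right)}} = \frac{1}{\frac{1}{9} \cdot 26 \left(-4 + \left(-7 + 6\right)\right) - - \frac{225}{2}} = \frac{1}{\frac{26 \left(-4 - 1\right)}{9} + \frac{225}{2}} = \frac{1}{\frac{26}{9} \left(-5\right) + \frac{225}{2}} = \frac{1}{- \frac{130}{9} + \frac{225}{2}} = \frac{1}{\frac{1765}{18}} = \frac{18}{1765}$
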